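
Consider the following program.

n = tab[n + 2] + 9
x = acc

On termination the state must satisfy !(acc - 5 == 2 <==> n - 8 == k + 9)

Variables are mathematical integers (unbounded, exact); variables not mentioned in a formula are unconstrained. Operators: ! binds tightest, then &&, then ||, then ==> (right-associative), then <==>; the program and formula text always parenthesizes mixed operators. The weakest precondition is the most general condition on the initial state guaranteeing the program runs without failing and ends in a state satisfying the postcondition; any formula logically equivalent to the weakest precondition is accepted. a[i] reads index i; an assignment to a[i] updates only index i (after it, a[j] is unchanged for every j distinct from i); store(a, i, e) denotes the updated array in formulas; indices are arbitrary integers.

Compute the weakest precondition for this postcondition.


Working backward. After the program, the postcondition !(acc - 5 == 2 <==> n - 8 == k + 9) must hold; in canonical form it is !(acc == 7 <==> n == k + 17).
Before x := acc: !(acc == 7 <==> n == k + 17)
Before n := tab[n + 2] + 9: !(acc == 7 <==> tab[n + 2] == k + 8)
Answer: WP = !(acc == 7 <==> tab[n + 2] == k + 8)


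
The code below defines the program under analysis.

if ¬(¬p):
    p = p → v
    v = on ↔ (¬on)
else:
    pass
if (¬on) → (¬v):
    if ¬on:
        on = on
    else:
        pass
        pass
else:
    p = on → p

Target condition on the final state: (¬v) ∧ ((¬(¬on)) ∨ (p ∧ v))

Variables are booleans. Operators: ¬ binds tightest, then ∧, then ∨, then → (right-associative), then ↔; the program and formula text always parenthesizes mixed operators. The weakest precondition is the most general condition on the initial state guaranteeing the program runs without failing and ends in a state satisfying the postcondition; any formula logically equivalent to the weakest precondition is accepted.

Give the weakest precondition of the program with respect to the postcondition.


Working backward. After the program, the postcondition (¬v) ∧ ((¬(¬on)) ∨ (p ∧ v)) must hold; in canonical form it is (¬v) ∧ (on ∨ (p ∧ v)).
Then branch requires ((¬on) → ((¬v) ∧ (on ∨ (p ∧ v)))) ∧ (on → ((¬v) ∧ (on ∨ (p ∧ v)))); else branch requires (¬v) ∧ (on ∨ ((on → p) ∧ v)).
Before the if: (((¬on) → (¬v)) → (((¬on) → ((¬v) ∧ (on ∨ (p ∧ v)))) ∧ (on → ((¬v) ∧ (on ∨ (p ∧ v)))))) ∧ ((¬((¬on) → (¬v))) → ((¬v) ∧ (on ∨ ((on → p) ∧ v))))
Then branch requires (((¬on) → (¬(on ↔ (¬on)))) → (((¬on) → ((¬(on ↔ (¬on))) ∧ (on ∨ ((p → v) ∧ (on ↔ (¬on)))))) ∧ (on → ((¬(on ↔ (¬on))) ∧ (on ∨ ((p → v) ∧ (on ↔ (¬on)))))))) ∧ ((¬((¬on) → (¬(on ↔ (¬on))))) → ((¬(on ↔ (¬on))) ∧ (on ∨ ((on → (p → v)) ∧ (on ↔ (¬on)))))); else branch requires (((¬on) → (¬v)) → (((¬on) → ((¬v) ∧ (on ∨ (p ∧ v)))) ∧ (on → ((¬v) ∧ (on ∨ (p ∧ v)))))) ∧ ((¬((¬on) → (¬v))) → ((¬v) ∧ (on ∨ ((on → p) ∧ v)))).
Before the if: (p → ((((¬on) → (¬(on ↔ (¬on)))) → (((¬on) → ((¬(on ↔ (¬on))) ∧ (on ∨ ((p → v) ∧ (on ↔ (¬on)))))) ∧ (on → ((¬(on ↔ (¬on))) ∧ (on ∨ ((p → v) ∧ (on ↔ (¬on)))))))) ∧ ((¬((¬on) → (¬(on ↔ (¬on))))) → ((¬(on ↔ (¬on))) ∧ (on ∨ ((on → (p → v)) ∧ (on ↔ (¬on)))))))) ∧ ((¬p) → ((((¬on) → (¬v)) → (((¬on) → ((¬v) ∧ (on ∨ (p ∧ v)))) ∧ (on → ((¬v) ∧ (on ∨ (p ∧ v)))))) ∧ ((¬((¬on) → (¬v))) → ((¬v) ∧ (on ∨ ((on → p) ∧ v))))))
Answer: WP = (p → ((((¬on) → (¬(on ↔ (¬on)))) → (((¬on) → ((¬(on ↔ (¬on))) ∧ (on ∨ ((p → v) ∧ (on ↔ (¬on)))))) ∧ (on → ((¬(on ↔ (¬on))) ∧ (on ∨ ((p → v) ∧ (on ↔ (¬on)))))))) ∧ ((¬((¬on) → (¬(on ↔ (¬on))))) → ((¬(on ↔ (¬on))) ∧ (on ∨ ((on → (p → v)) ∧ (on ↔ (¬on)))))))) ∧ ((¬p) → ((((¬on) → (¬v)) → (((¬on) → ((¬v) ∧ (on ∨ (p ∧ v)))) ∧ (on → ((¬v) ∧ (on ∨ (p ∧ v)))))) ∧ ((¬((¬on) → (¬v))) → ((¬v) ∧ (on ∨ ((on → p) ∧ v))))))


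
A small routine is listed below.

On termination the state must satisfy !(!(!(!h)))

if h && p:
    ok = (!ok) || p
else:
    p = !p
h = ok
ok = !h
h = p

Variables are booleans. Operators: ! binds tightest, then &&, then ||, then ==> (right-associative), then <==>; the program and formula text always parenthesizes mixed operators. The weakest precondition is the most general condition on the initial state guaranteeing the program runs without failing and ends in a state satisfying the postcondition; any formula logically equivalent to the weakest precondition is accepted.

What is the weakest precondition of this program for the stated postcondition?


Working backward. After the program, the postcondition !(!(!(!h))) must hold; in canonical form it is h.
Before h := p: p
Before ok := !h: p
Before h := ok: p
Then branch requires p; else branch requires !p.
Before the if: ((h && p) ==> p) && ((!(h && p)) ==> (!p))
Answer: WP = ((h && p) ==> p) && ((!(h && p)) ==> (!p))


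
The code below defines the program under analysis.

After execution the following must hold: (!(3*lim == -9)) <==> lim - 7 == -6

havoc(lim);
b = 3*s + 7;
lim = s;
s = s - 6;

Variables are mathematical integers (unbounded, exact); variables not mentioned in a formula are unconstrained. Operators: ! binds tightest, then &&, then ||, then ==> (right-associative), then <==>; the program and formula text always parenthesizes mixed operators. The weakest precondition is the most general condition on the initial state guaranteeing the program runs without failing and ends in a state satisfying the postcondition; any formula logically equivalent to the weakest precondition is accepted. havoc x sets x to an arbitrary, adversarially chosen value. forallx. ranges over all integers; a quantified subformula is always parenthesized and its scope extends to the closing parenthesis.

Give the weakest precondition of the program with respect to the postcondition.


Working backward. After the program, the postcondition (!(3*lim == -9)) <==> lim - 7 == -6 must hold; in canonical form it is (!(3*lim == -9)) <==> lim == 1.
Before s := s - 6: (!(3*lim == -9)) <==> lim == 1
Before lim := s: (!(3*s == -9)) <==> s == 1
Before b := 3*s + 7: (!(3*s == -9)) <==> s == 1
Before havoc lim: (!(3*s == -9)) <==> s == 1
Answer: WP = (!(3*s == -9)) <==> s == 1


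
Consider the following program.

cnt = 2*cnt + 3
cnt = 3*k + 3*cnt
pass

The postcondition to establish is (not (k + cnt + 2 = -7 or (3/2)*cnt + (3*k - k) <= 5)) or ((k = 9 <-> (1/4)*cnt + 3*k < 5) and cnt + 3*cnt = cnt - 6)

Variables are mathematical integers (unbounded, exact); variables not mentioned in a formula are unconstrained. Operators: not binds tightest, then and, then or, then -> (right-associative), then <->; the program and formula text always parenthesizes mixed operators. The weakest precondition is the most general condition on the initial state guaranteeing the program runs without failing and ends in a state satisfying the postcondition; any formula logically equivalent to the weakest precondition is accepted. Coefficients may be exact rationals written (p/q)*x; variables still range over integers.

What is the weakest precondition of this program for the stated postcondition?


Working backward. After the program, the postcondition (not (k + cnt + 2 = -7 or (3/2)*cnt + (3*k - k) <= 5)) or ((k = 9 <-> (1/4)*cnt + 3*k < 5) and cnt + 3*cnt = cnt - 6) must hold; in canonical form it is (not (cnt + k = -9 or (3/2)*cnt + 2*k <= 5)) or ((k = 9 <-> (1/4)*cnt + 3*k < 5) and 3*cnt = -6).
Before skip: (not (cnt + k = -9 or (3/2)*cnt + 2*k <= 5)) or ((k = 9 <-> (1/4)*cnt + 3*k < 5) and 3*cnt = -6)
Before cnt := 3*k + 3*cnt: (not (3*cnt + 4*k = -9 or (9/2)*cnt + (13/2)*k <= 5)) or ((k = 9 <-> (3/4)*cnt + (15/4)*k < 5) and 9*cnt + 9*k = -6)
Before cnt := 2*cnt + 3: (not (6*cnt + 4*k = -18 or 9*cnt + (13/2)*k <= -17/2)) or ((k = 9 <-> (3/2)*cnt + (15/4)*k < 11/4) and 18*cnt + 9*k = -33)
Answer: WP = (not (6*cnt + 4*k = -18 or 9*cnt + (13/2)*k <= -17/2)) or ((k = 9 <-> (3/2)*cnt + (15/4)*k < 11/4) and 18*cnt + 9*k = -33)


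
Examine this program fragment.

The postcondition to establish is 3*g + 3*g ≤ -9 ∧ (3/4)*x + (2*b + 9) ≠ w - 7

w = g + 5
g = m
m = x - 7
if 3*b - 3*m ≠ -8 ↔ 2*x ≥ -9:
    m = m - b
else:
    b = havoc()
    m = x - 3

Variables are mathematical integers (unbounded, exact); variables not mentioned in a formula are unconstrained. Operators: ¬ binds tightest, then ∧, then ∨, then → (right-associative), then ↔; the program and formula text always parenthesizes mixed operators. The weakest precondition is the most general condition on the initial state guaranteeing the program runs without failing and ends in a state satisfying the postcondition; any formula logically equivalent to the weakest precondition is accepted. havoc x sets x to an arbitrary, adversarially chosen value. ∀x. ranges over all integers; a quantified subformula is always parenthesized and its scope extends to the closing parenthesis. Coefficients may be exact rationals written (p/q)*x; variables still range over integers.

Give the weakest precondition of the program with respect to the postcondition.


Working backward. After the program, the postcondition 3*g + 3*g ≤ -9 ∧ (3/4)*x + (2*b + 9) ≠ w - 7 must hold; in canonical form it is 6*g ≤ -9 ∧ 2*b + (3/4)*x ≠ w - 16.
Then branch requires 6*g ≤ -9 ∧ 2*b + (3/4)*x ≠ w - 16; else branch requires ∀b_1. (6*g ≤ -9 ∧ 2*b_1 + (3/4)*x ≠ w - 16).
Before the if: ((3*b ≠ 3*m - 8 ↔ 2*x ≥ -9) → (6*g ≤ -9 ∧ 2*b + (3/4)*x ≠ w - 16)) ∧ ((¬(3*b ≠ 3*m - 8 ↔ 2*x ≥ -9)) → (∀b_1. (6*g ≤ -9 ∧ 2*b_1 + (3/4)*x ≠ w - 16)))
Before m := x - 7: ((3*b ≠ 3*x - 29 ↔ 2*x ≥ -9) → (6*g ≤ -9 ∧ 2*b + (3/4)*x ≠ w - 16)) ∧ ((¬(3*b ≠ 3*x - 29 ↔ 2*x ≥ -9)) → (∀b_1. (6*g ≤ -9 ∧ 2*b_1 + (3/4)*x ≠ w - 16)))
Before g := m: ((3*b ≠ 3*x - 29 ↔ 2*x ≥ -9) → (6*m ≤ -9 ∧ 2*b + (3/4)*x ≠ w - 16)) ∧ ((¬(3*b ≠ 3*x - 29 ↔ 2*x ≥ -9)) → (∀b_1. (6*m ≤ -9 ∧ 2*b_1 + (3/4)*x ≠ w - 16)))
Before w := g + 5: ((3*b ≠ 3*x - 29 ↔ 2*x ≥ -9) → (6*m ≤ -9 ∧ 2*b + (3/4)*x ≠ g - 11)) ∧ ((¬(3*b ≠ 3*x - 29 ↔ 2*x ≥ -9)) → (∀b_1. (6*m ≤ -9 ∧ 2*b_1 + (3/4)*x ≠ g - 11)))
Answer: WP = ((3*b ≠ 3*x - 29 ↔ 2*x ≥ -9) → (6*m ≤ -9 ∧ 2*b + (3/4)*x ≠ g - 11)) ∧ ((¬(3*b ≠ 3*x - 29 ↔ 2*x ≥ -9)) → (∀b_1. (6*m ≤ -9 ∧ 2*b_1 + (3/4)*x ≠ g - 11)))


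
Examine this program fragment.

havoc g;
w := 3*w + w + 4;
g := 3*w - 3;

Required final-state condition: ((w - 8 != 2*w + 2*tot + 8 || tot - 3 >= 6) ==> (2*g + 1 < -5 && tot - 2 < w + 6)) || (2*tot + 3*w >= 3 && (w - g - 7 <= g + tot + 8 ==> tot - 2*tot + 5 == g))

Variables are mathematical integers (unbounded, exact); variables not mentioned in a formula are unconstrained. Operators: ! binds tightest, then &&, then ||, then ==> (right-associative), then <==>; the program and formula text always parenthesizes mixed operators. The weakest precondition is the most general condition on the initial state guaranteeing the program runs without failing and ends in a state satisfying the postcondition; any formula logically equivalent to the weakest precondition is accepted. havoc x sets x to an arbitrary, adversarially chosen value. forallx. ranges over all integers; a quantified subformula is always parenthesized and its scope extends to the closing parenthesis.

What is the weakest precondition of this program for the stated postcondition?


Working backward. After the program, the postcondition ((w - 8 != 2*w + 2*tot + 8 || tot - 3 >= 6) ==> (2*g + 1 < -5 && tot - 2 < w + 6)) || (2*tot + 3*w >= 3 && (w - g - 7 <= g + tot + 8 ==> tot - 2*tot + 5 == g)) must hold; in canonical form it is ((2*tot + w != -16 || tot >= 9) ==> (2*g < -6 && tot < w + 8)) || (2*tot + 3*w >= 3 && (w <= 2*g + tot + 15 ==> g + tot == 5)).
Before g := 3*w - 3: ((2*tot + w != -16 || tot >= 9) ==> (6*w < 0 && tot < w + 8)) || (2*tot + 3*w >= 3 && (tot + 5*w >= -9 ==> tot + 3*w == 8))
Before w := 3*w + w + 4: ((2*tot + 4*w != -20 || tot >= 9) ==> (24*w < -24 && tot < 4*w + 12)) || (2*tot + 12*w >= -9 && (tot + 20*w >= -29 ==> tot + 12*w == -4))
Before havoc g: ((2*tot + 4*w != -20 || tot >= 9) ==> (24*w < -24 && tot < 4*w + 12)) || (2*tot + 12*w >= -9 && (tot + 20*w >= -29 ==> tot + 12*w == -4))
Answer: WP = ((2*tot + 4*w != -20 || tot >= 9) ==> (24*w < -24 && tot < 4*w + 12)) || (2*tot + 12*w >= -9 && (tot + 20*w >= -29 ==> tot + 12*w == -4))


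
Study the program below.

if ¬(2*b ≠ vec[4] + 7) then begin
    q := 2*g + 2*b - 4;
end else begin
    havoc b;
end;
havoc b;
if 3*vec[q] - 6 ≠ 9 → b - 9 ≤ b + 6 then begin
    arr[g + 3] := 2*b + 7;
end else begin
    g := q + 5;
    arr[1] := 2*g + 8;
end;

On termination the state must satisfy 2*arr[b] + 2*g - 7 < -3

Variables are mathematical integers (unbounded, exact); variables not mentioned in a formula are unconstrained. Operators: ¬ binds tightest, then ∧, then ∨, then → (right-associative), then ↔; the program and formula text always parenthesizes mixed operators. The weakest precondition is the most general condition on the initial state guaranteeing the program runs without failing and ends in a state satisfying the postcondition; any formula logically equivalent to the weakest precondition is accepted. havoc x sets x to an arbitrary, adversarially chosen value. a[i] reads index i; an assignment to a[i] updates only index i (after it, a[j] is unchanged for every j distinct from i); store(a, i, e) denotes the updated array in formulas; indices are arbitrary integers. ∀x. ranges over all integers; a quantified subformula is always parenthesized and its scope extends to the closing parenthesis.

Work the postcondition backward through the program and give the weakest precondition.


Working backward. After the program, the postcondition 2*arr[b] + 2*g - 7 < -3 must hold; in canonical form it is 2*arr[b] + 2*g < 4.
Then branch requires 2*store(arr, g + 3, 2*b + 7)[b] + 2*g < 4; else branch requires 2*store(arr, 1, 2*q + 18)[b] + 2*q < -6.
Before the if: 2*store(arr, g + 3, 2*b + 7)[b] + 2*g < 4
Before havoc b: ∀b_1. 2*store(arr, g + 3, 2*b_1 + 7)[b_1] + 2*g < 4
Then branch requires ∀b_1. 2*store(arr, g + 3, 2*b_1 + 7)[b_1] + 2*g < 4; else branch requires ∀b_1. 2*store(arr, g + 3, 2*b_1 + 7)[b_1] + 2*g < 4.
Before the if: ((¬(2*b ≠ vec[4] + 7)) → (∀b_1. 2*store(arr, g + 3, 2*b_1 + 7)[b_1] + 2*g < 4)) ∧ (2*b ≠ vec[4] + 7 → (∀b_1. 2*store(arr, g + 3, 2*b_1 + 7)[b_1] + 2*g < 4))
Answer: WP = ((¬(2*b ≠ vec[4] + 7)) → (∀b_1. 2*store(arr, g + 3, 2*b_1 + 7)[b_1] + 2*g < 4)) ∧ (2*b ≠ vec[4] + 7 → (∀b_1. 2*store(arr, g + 3, 2*b_1 + 7)[b_1] + 2*g < 4))


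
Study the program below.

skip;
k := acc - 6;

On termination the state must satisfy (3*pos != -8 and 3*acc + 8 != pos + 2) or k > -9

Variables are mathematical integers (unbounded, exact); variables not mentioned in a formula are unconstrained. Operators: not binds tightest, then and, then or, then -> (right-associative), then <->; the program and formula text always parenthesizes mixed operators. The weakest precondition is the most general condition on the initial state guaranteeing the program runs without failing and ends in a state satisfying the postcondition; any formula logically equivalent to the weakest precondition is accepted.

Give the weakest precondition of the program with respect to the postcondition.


Working backward. After the program, the postcondition (3*pos != -8 and 3*acc + 8 != pos + 2) or k > -9 must hold; in canonical form it is (3*pos != -8 and 3*acc != pos - 6) or k > -9.
Before k := acc - 6: (3*pos != -8 and 3*acc != pos - 6) or acc > -3
Before skip: (3*pos != -8 and 3*acc != pos - 6) or acc > -3
Answer: WP = (3*pos != -8 and 3*acc != pos - 6) or acc > -3


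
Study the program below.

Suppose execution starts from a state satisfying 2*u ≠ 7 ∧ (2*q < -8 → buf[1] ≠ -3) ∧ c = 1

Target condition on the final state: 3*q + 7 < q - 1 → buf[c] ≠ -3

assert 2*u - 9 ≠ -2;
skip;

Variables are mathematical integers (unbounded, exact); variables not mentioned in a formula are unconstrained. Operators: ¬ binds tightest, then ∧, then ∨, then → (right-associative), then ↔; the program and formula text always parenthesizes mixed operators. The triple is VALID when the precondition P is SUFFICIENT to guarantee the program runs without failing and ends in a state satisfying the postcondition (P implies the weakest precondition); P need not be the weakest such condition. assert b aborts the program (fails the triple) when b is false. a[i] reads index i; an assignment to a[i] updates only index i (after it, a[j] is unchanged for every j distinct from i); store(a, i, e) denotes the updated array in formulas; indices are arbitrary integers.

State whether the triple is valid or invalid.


Working backward. After the program, the postcondition 3*q + 7 < q - 1 → buf[c] ≠ -3 must hold; in canonical form it is 2*q < -8 → buf[c] ≠ -3.
Before skip: 2*q < -8 → buf[c] ≠ -3
Before assert 2*u - 9 ≠ -2: 2*u ≠ 7 ∧ (2*q < -8 → buf[c] ≠ -3)
The weakest precondition is 2*u ≠ 7 ∧ (2*q < -8 → buf[c] ≠ -3).
Check whether 2*u ≠ 7 ∧ (2*q < -8 → buf[1] ≠ -3) ∧ c = 1 implies it.
Every state satisfying the precondition satisfies the weakest precondition: the implication holds.
Answer: valid


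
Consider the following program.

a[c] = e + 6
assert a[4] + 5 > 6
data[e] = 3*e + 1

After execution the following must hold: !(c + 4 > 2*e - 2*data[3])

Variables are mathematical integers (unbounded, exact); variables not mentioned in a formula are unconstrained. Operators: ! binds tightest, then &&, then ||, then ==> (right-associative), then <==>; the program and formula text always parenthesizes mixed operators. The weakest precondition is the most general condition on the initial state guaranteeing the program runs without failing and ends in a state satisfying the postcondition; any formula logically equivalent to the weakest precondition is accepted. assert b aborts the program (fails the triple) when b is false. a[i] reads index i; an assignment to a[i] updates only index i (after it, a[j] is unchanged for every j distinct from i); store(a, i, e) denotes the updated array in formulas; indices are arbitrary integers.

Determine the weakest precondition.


Working backward. After the program, the postcondition !(c + 4 > 2*e - 2*data[3]) must hold; in canonical form it is !(2*data[3] + c > 2*e - 4).
Before data[e] := 3*e + 1: !(2*store(data, e, 3*e + 1)[3] + c > 2*e - 4)
Before assert a[4] + 5 > 6: a[4] > 1 && (!(2*store(data, e, 3*e + 1)[3] + c > 2*e - 4))
Before a[c] := e + 6: store(a, c, e + 6)[4] > 1 && (!(2*store(data, e, 3*e + 1)[3] + c > 2*e - 4))
Answer: WP = store(a, c, e + 6)[4] > 1 && (!(2*store(data, e, 3*e + 1)[3] + c > 2*e - 4))


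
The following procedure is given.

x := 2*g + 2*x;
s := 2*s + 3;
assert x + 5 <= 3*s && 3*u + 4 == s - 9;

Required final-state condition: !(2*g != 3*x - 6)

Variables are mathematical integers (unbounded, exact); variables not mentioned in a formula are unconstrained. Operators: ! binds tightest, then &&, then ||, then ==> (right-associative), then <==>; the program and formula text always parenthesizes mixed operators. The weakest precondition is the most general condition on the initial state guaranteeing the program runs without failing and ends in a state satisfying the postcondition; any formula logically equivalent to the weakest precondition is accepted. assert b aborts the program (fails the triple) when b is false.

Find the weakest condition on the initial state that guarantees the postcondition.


Working backward. After the program, !(2*g != 3*x - 6) must hold.
Before assert x + 5 <= 3*s && 3*u + 4 == s - 9: x <= 3*s - 5 && 3*u == s - 13 && (!(2*g != 3*x - 6))
Before s := 2*s + 3: x <= 6*s + 4 && 3*u == 2*s - 10 && (!(2*g != 3*x - 6))
Before x := 2*g + 2*x: 2*g + 2*x <= 6*s + 4 && 3*u == 2*s - 10 && (!(4*g + 6*x != 6))
Answer: WP = 2*g + 2*x <= 6*s + 4 && 3*u == 2*s - 10 && (!(4*g + 6*x != 6))


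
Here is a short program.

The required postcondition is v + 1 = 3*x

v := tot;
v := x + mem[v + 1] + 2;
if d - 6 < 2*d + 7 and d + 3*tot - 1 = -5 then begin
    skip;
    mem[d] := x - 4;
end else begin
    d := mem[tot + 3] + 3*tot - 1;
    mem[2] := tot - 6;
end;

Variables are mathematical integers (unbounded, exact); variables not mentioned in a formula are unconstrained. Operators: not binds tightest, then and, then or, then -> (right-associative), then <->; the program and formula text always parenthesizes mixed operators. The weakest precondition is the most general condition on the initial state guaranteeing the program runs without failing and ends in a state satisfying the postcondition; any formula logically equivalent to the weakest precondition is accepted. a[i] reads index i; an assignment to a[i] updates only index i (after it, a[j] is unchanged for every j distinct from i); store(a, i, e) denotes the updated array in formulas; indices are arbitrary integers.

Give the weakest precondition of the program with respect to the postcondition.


Working backward. After the program, the postcondition v + 1 = 3*x must hold; in canonical form it is v = 3*x - 1.
Then branch requires v = 3*x - 1; else branch requires v = 3*x - 1.
Before the if: ((d > -13 and d + 3*tot = -4) -> v = 3*x - 1) and ((not (d > -13 and d + 3*tot = -4)) -> v = 3*x - 1)
Before v := x + mem[v + 1] + 2: ((d > -13 and d + 3*tot = -4) -> mem[v + 1] = 2*x - 3) and ((not (d > -13 and d + 3*tot = -4)) -> mem[v + 1] = 2*x - 3)
Before v := tot: ((d > -13 and d + 3*tot = -4) -> mem[tot + 1] = 2*x - 3) and ((not (d > -13 and d + 3*tot = -4)) -> mem[tot + 1] = 2*x - 3)
Answer: WP = ((d > -13 and d + 3*tot = -4) -> mem[tot + 1] = 2*x - 3) and ((not (d > -13 and d + 3*tot = -4)) -> mem[tot + 1] = 2*x - 3)


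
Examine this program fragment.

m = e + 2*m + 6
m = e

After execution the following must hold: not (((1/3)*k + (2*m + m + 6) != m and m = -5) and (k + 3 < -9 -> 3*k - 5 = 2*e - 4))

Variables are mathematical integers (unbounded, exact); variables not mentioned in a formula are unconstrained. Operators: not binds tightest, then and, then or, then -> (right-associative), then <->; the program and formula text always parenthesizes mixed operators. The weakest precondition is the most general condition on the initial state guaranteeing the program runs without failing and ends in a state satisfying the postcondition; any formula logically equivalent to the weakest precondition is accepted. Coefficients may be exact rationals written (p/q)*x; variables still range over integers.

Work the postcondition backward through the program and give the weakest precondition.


Working backward. After the program, the postcondition not (((1/3)*k + (2*m + m + 6) != m and m = -5) and (k + 3 < -9 -> 3*k - 5 = 2*e - 4)) must hold; in canonical form it is not ((1/3)*k + 2*m != -6 and m = -5 and (k < -12 -> 3*k = 2*e + 1)).
Before m := e: not (2*e + (1/3)*k != -6 and e = -5 and (k < -12 -> 3*k = 2*e + 1))
Before m := e + 2*m + 6: not (2*e + (1/3)*k != -6 and e = -5 and (k < -12 -> 3*k = 2*e + 1))
Answer: WP = not (2*e + (1/3)*k != -6 and e = -5 and (k < -12 -> 3*k = 2*e + 1))


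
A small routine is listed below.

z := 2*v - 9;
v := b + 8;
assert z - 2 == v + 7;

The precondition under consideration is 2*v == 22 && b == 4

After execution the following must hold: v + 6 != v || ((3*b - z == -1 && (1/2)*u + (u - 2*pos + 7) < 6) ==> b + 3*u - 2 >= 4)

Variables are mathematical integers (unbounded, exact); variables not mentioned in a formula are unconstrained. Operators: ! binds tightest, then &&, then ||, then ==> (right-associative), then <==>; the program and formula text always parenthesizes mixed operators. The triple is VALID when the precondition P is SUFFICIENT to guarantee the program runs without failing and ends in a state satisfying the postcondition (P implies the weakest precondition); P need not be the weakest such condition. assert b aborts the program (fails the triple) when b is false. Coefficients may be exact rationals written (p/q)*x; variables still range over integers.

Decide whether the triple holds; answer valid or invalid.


Working backward. After the program, the postcondition v + 6 != v || ((3*b - z == -1 && (1/2)*u + (u - 2*pos + 7) < 6) ==> b + 3*u - 2 >= 4) must hold; in canonical form it is true.
Before assert z - 2 == v + 7: z == v + 9
Before v := b + 8: z == b + 17
Before z := 2*v - 9: 2*v == b + 26
The weakest precondition is 2*v == b + 26.
Check whether 2*v == 22 && b == 4 implies it.
Countermodel: at the initial state b = 4, v = 11, the precondition holds but the weakest precondition fails.
Answer: invalid


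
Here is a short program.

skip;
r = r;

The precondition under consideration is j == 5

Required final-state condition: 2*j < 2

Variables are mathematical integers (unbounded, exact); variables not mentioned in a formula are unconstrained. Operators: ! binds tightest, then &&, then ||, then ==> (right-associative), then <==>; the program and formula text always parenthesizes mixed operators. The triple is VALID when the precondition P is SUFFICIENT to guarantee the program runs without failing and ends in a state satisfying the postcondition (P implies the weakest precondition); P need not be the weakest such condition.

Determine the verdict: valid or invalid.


Working backward. After the program, 2*j < 2 must hold.
Before r := r: 2*j < 2
Before skip: 2*j < 2
The weakest precondition is 2*j < 2.
Check whether j == 5 implies it.
Countermodel: at the initial state j = 5, the precondition holds but the weakest precondition fails.
Answer: invalid


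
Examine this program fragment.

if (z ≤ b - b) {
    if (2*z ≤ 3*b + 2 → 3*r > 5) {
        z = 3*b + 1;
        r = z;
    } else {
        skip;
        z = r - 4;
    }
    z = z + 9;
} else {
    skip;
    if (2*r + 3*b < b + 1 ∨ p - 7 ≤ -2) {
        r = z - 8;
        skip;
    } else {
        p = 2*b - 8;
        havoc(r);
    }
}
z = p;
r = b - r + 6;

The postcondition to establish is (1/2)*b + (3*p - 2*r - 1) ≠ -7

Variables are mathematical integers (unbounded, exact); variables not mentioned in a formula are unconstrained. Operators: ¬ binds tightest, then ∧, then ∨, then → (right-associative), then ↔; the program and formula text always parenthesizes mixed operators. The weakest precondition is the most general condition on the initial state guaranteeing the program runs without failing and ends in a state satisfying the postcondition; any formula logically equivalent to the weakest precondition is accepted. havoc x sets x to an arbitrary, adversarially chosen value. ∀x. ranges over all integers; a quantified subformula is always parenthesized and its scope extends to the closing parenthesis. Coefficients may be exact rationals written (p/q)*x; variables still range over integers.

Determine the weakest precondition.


Working backward. After the program, the postcondition (1/2)*b + (3*p - 2*r - 1) ≠ -7 must hold; in canonical form it is (1/2)*b + 3*p ≠ 2*r - 6.
Before r := b - r + 6: 3*p + 2*r ≠ (3/2)*b + 6
Before z := p: 3*p + 2*r ≠ (3/2)*b + 6
Then branch requires ((2*z ≤ 3*b + 2 → 3*r > 5) → (9/2)*b + 3*p ≠ 4) ∧ ((¬(2*z ≤ 3*b + 2 → 3*r > 5)) → 3*p + 2*r ≠ (3/2)*b + 6); else branch requires ((2*b + 2*r < 1 ∨ p ≤ 5) → 3*p + 2*z ≠ (3/2)*b + 22) ∧ ((¬(2*b + 2*r < 1 ∨ p ≤ 5)) → (∀r_1. (9/2)*b + 2*r_1 ≠ 30)).
Before the if: (z ≤ 0 → (((2*z ≤ 3*b + 2 → 3*r > 5) → (9/2)*b + 3*p ≠ 4) ∧ ((¬(2*z ≤ 3*b + 2 → 3*r > 5)) → 3*p + 2*r ≠ (3/2)*b + 6))) ∧ ((¬(z ≤ 0)) → (((2*b + 2*r < 1 ∨ p ≤ 5) → 3*p + 2*z ≠ (3/2)*b + 22) ∧ ((¬(2*b + 2*r < 1 ∨ p ≤ 5)) → (∀r_1. (9/2)*b + 2*r_1 ≠ 30))))
Answer: WP = (z ≤ 0 → (((2*z ≤ 3*b + 2 → 3*r > 5) → (9/2)*b + 3*p ≠ 4) ∧ ((¬(2*z ≤ 3*b + 2 → 3*r > 5)) → 3*p + 2*r ≠ (3/2)*b + 6))) ∧ ((¬(z ≤ 0)) → (((2*b + 2*r < 1 ∨ p ≤ 5) → 3*p + 2*z ≠ (3/2)*b + 22) ∧ ((¬(2*b + 2*r < 1 ∨ p ≤ 5)) → (∀r_1. (9/2)*b + 2*r_1 ≠ 30))))


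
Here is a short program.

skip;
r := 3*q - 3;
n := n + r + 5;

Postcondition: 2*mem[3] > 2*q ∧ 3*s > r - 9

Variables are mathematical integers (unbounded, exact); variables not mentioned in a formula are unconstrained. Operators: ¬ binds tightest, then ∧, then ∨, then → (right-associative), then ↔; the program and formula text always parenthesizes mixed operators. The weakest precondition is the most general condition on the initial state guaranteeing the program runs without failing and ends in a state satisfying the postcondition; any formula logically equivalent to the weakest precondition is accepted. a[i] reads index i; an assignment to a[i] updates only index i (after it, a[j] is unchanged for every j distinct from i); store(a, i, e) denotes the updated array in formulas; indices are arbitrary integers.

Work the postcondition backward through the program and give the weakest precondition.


Working backward. After the program, 2*mem[3] > 2*q ∧ 3*s > r - 9 must hold.
Before n := n + r + 5: 2*mem[3] > 2*q ∧ 3*s > r - 9
Before r := 3*q - 3: 2*mem[3] > 2*q ∧ 3*s > 3*q - 12
Before skip: 2*mem[3] > 2*q ∧ 3*s > 3*q - 12
Answer: WP = 2*mem[3] > 2*q ∧ 3*s > 3*q - 12


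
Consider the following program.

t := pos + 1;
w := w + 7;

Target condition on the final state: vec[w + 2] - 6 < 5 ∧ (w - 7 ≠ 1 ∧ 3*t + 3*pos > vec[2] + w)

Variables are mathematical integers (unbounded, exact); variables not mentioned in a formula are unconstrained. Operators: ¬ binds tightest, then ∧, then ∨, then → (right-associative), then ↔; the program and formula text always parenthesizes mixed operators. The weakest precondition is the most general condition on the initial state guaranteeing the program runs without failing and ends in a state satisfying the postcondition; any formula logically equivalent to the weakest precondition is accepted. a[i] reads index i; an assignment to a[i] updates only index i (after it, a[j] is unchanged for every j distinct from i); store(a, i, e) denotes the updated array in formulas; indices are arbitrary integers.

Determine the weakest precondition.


Working backward. After the program, the postcondition vec[w + 2] - 6 < 5 ∧ (w - 7 ≠ 1 ∧ 3*t + 3*pos > vec[2] + w) must hold; in canonical form it is vec[w + 2] < 11 ∧ w ≠ 8 ∧ 3*pos + 3*t > vec[2] + w.
Before w := w + 7: vec[w + 9] < 11 ∧ w ≠ 1 ∧ 3*pos + 3*t > vec[2] + w + 7
Before t := pos + 1: vec[w + 9] < 11 ∧ w ≠ 1 ∧ 6*pos > vec[2] + w + 4
Answer: WP = vec[w + 9] < 11 ∧ w ≠ 1 ∧ 6*pos > vec[2] + w + 4


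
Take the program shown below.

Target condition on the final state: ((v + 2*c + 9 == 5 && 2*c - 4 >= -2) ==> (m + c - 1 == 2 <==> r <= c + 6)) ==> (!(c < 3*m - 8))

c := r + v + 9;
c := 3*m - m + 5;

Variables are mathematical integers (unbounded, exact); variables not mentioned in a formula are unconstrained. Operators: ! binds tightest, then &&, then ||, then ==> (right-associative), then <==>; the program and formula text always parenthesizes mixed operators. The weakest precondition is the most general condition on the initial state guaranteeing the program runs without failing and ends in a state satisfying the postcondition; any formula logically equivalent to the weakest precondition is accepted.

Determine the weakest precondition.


Working backward. After the program, the postcondition ((v + 2*c + 9 == 5 && 2*c - 4 >= -2) ==> (m + c - 1 == 2 <==> r <= c + 6)) ==> (!(c < 3*m - 8)) must hold; in canonical form it is ((2*c + v == -4 && 2*c >= 2) ==> (c + m == 3 <==> r <= c + 6)) ==> (!(c < 3*m - 8)).
Before c := 3*m - m + 5: ((4*m + v == -14 && 4*m >= -8) ==> (3*m == -2 <==> r <= 2*m + 11)) ==> (!(m > 13))
Before c := r + v + 9: ((4*m + v == -14 && 4*m >= -8) ==> (3*m == -2 <==> r <= 2*m + 11)) ==> (!(m > 13))
Answer: WP = ((4*m + v == -14 && 4*m >= -8) ==> (3*m == -2 <==> r <= 2*m + 11)) ==> (!(m > 13))


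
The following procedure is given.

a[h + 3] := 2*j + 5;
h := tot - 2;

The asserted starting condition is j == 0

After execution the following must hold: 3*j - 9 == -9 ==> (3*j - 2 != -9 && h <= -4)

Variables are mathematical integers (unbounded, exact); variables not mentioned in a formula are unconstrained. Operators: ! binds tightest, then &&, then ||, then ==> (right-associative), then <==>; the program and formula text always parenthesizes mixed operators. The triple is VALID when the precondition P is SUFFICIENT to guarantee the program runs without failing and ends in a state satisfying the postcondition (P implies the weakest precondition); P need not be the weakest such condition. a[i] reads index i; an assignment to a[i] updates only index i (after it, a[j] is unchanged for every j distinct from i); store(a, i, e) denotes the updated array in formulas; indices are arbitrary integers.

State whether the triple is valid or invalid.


Working backward. After the program, the postcondition 3*j - 9 == -9 ==> (3*j - 2 != -9 && h <= -4) must hold; in canonical form it is 3*j == 0 ==> (3*j != -7 && h <= -4).
Before h := tot - 2: 3*j == 0 ==> (3*j != -7 && tot <= -2)
Before a[h + 3] := 2*j + 5: 3*j == 0 ==> (3*j != -7 && tot <= -2)
The weakest precondition is 3*j == 0 ==> (3*j != -7 && tot <= -2).
Check whether j == 0 implies it.
Countermodel: at the initial state j = 0, tot = -1, the precondition holds but the weakest precondition fails.
Answer: invalid


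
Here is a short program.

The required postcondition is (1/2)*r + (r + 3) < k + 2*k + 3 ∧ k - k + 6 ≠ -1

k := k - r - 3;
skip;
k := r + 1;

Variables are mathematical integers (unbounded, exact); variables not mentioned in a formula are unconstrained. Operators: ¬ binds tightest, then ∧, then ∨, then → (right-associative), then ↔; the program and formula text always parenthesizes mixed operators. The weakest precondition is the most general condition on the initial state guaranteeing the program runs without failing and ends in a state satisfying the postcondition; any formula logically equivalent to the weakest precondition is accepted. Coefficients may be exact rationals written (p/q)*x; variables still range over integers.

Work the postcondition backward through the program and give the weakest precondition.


Working backward. After the program, the postcondition (1/2)*r + (r + 3) < k + 2*k + 3 ∧ k - k + 6 ≠ -1 must hold; in canonical form it is (3/2)*r < 3*k.
Before k := r + 1: (3/2)*r > -3
Before skip: (3/2)*r > -3
Before k := k - r - 3: (3/2)*r > -3
Answer: WP = (3/2)*r > -3


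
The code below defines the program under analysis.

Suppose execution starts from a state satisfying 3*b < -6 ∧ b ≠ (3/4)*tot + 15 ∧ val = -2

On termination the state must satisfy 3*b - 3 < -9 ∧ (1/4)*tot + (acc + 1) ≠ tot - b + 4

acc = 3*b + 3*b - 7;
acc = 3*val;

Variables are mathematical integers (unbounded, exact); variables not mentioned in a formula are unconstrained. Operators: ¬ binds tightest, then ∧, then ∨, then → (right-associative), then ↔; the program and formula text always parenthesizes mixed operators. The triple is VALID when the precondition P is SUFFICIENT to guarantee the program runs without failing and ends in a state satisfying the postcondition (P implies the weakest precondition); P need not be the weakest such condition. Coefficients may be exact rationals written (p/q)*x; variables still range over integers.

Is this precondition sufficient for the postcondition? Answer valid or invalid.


Working backward. After the program, the postcondition 3*b - 3 < -9 ∧ (1/4)*tot + (acc + 1) ≠ tot - b + 4 must hold; in canonical form it is 3*b < -6 ∧ acc + b ≠ (3/4)*tot + 3.
Before acc := 3*val: 3*b < -6 ∧ b + 3*val ≠ (3/4)*tot + 3
Before acc := 3*b + 3*b - 7: 3*b < -6 ∧ b + 3*val ≠ (3/4)*tot + 3
The weakest precondition is 3*b < -6 ∧ b + 3*val ≠ (3/4)*tot + 3.
Check whether 3*b < -6 ∧ b ≠ (3/4)*tot + 15 ∧ val = -2 implies it.
Countermodel: at the initial state b = -3, tot = -16, val = -2, the precondition holds but the weakest precondition fails.
Answer: invalid


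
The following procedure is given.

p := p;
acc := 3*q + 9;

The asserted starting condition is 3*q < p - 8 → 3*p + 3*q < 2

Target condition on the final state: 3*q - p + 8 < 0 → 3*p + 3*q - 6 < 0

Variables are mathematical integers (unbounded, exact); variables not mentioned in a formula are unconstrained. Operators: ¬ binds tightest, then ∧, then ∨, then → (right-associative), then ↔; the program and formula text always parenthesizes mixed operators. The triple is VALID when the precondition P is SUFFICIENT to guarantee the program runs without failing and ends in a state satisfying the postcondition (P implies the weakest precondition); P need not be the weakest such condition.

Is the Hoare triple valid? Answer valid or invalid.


Working backward. After the program, the postcondition 3*q - p + 8 < 0 → 3*p + 3*q - 6 < 0 must hold; in canonical form it is 3*q < p - 8 → 3*p + 3*q < 6.
Before acc := 3*q + 9: 3*q < p - 8 → 3*p + 3*q < 6
Before p := p: 3*q < p - 8 → 3*p + 3*q < 6
The weakest precondition is 3*q < p - 8 → 3*p + 3*q < 6.
Check whether 3*q < p - 8 → 3*p + 3*q < 2 implies it.
Every state satisfying the precondition satisfies the weakest precondition: the implication holds.
Answer: valid


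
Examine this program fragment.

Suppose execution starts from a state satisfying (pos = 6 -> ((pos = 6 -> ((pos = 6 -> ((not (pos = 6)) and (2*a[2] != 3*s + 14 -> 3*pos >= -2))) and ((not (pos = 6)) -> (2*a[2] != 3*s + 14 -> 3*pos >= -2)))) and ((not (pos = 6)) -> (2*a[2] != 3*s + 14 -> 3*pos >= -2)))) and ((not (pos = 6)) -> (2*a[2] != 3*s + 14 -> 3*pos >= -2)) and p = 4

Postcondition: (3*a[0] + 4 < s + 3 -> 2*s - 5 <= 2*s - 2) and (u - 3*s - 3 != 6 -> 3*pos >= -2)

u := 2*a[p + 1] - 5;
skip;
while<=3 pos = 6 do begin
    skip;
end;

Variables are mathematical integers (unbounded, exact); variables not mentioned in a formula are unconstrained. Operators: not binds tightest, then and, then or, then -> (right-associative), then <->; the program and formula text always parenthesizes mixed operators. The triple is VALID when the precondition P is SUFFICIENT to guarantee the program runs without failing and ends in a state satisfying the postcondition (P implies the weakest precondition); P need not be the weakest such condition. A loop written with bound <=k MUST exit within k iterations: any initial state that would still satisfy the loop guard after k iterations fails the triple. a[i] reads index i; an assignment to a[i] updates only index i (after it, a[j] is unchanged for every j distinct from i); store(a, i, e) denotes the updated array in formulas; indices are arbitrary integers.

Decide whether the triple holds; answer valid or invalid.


Working backward. After the program, the postcondition (3*a[0] + 4 < s + 3 -> 2*s - 5 <= 2*s - 2) and (u - 3*s - 3 != 6 -> 3*pos >= -2) must hold; in canonical form it is u != 3*s + 9 -> 3*pos >= -2.
Before the loop (bound <=3), unroll the exhaustion recursion (WP_0 = exit-now case; WP_j = one more guarded iteration, up to j = 3):
  WP_0: (not (pos = 6)) and (u != 3*s + 9 -> 3*pos >= -2)
  WP_1: (pos = 6 -> ((not (pos = 6)) and (u != 3*s + 9 -> 3*pos >= -2))) and ((not (pos = 6)) -> (u != 3*s + 9 -> 3*pos >= -2))
  WP_2: (pos = 6 -> ((pos = 6 -> ((not (pos = 6)) and (u != 3*s + 9 -> 3*pos >= -2))) and ((not (pos = 6)) -> (u != 3*s + 9 -> 3*pos >= -2)))) and ((not (pos = 6)) -> (u != 3*s + 9 -> 3*pos >= -2))
  WP_3: (pos = 6 -> ((pos = 6 -> ((pos = 6 -> ((not (pos = 6)) and (u != 3*s + 9 -> 3*pos >= -2))) and ((not (pos = 6)) -> (u != 3*s + 9 -> 3*pos >= -2)))) and ((not (pos = 6)) -> (u != 3*s + 9 -> 3*pos >= -2)))) and ((not (pos = 6)) -> (u != 3*s + 9 -> 3*pos >= -2))
So before the loop: (pos = 6 -> ((pos = 6 -> ((pos = 6 -> ((not (pos = 6)) and (u != 3*s + 9 -> 3*pos >= -2))) and ((not (pos = 6)) -> (u != 3*s + 9 -> 3*pos >= -2)))) and ((not (pos = 6)) -> (u != 3*s + 9 -> 3*pos >= -2)))) and ((not (pos = 6)) -> (u != 3*s + 9 -> 3*pos >= -2))
Before skip: (pos = 6 -> ((pos = 6 -> ((pos = 6 -> ((not (pos = 6)) and (u != 3*s + 9 -> 3*pos >= -2))) and ((not (pos = 6)) -> (u != 3*s + 9 -> 3*pos >= -2)))) and ((not (pos = 6)) -> (u != 3*s + 9 -> 3*pos >= -2)))) and ((not (pos = 6)) -> (u != 3*s + 9 -> 3*pos >= -2))
Before u := 2*a[p + 1] - 5: (pos = 6 -> ((pos = 6 -> ((pos = 6 -> ((not (pos = 6)) and (2*a[p + 1] != 3*s + 14 -> 3*pos >= -2))) and ((not (pos = 6)) -> (2*a[p + 1] != 3*s + 14 -> 3*pos >= -2)))) and ((not (pos = 6)) -> (2*a[p + 1] != 3*s + 14 -> 3*pos >= -2)))) and ((not (pos = 6)) -> (2*a[p + 1] != 3*s + 14 -> 3*pos >= -2))
The weakest precondition is (pos = 6 -> ((pos = 6 -> ((pos = 6 -> ((not (pos = 6)) and (2*a[p + 1] != 3*s + 14 -> 3*pos >= -2))) and ((not (pos = 6)) -> (2*a[p + 1] != 3*s + 14 -> 3*pos >= -2)))) and ((not (pos = 6)) -> (2*a[p + 1] != 3*s + 14 -> 3*pos >= -2)))) and ((not (pos = 6)) -> (2*a[p + 1] != 3*s + 14 -> 3*pos >= -2)).
Check whether (pos = 6 -> ((pos = 6 -> ((pos = 6 -> ((not (pos = 6)) and (2*a[2] != 3*s + 14 -> 3*pos >= -2))) and ((not (pos = 6)) -> (2*a[2] != 3*s + 14 -> 3*pos >= -2)))) and ((not (pos = 6)) -> (2*a[2] != 3*s + 14 -> 3*pos >= -2)))) and ((not (pos = 6)) -> (2*a[2] != 3*s + 14 -> 3*pos >= -2)) and p = 4 implies it.
Countermodel: at the initial state a = {[2] = 7, [5] = 0, elsewhere 7}, p = 4, pos = -1, s = 0, the precondition holds but the weakest precondition fails.
Answer: invalid
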